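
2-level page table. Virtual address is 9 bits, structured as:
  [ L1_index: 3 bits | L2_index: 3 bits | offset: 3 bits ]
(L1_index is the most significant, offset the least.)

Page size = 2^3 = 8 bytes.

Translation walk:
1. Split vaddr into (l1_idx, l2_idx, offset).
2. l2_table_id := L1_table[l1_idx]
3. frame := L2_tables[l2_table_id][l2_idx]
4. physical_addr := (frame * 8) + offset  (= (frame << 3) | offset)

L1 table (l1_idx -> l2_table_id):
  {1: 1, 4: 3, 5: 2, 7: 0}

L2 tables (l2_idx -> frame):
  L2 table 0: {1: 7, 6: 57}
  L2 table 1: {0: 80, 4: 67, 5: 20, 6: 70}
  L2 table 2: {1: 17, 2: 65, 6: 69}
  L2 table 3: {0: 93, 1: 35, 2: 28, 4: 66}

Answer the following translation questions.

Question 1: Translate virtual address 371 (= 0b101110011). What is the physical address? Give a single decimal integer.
vaddr = 371 = 0b101110011
Split: l1_idx=5, l2_idx=6, offset=3
L1[5] = 2
L2[2][6] = 69
paddr = 69 * 8 + 3 = 555

Answer: 555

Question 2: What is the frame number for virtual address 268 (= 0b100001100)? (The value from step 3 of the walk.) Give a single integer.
vaddr = 268: l1_idx=4, l2_idx=1
L1[4] = 3; L2[3][1] = 35

Answer: 35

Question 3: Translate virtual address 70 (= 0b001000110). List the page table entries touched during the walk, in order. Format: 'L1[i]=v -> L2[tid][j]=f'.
vaddr = 70 = 0b001000110
Split: l1_idx=1, l2_idx=0, offset=6

Answer: L1[1]=1 -> L2[1][0]=80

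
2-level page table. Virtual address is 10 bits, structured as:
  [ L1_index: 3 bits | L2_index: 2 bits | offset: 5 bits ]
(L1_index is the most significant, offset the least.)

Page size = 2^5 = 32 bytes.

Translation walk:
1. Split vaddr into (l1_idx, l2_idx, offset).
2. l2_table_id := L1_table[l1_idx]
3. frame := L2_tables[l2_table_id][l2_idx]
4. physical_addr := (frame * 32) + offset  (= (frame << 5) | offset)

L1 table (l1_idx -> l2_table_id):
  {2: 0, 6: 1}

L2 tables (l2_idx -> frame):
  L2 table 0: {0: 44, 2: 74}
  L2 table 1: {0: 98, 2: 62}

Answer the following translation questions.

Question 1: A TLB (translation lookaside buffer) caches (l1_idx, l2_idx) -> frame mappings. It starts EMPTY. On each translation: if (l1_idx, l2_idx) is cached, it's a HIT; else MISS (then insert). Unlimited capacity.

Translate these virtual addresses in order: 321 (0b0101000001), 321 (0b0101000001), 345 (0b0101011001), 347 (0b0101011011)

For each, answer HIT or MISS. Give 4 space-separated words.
Answer: MISS HIT HIT HIT

Derivation:
vaddr=321: (2,2) not in TLB -> MISS, insert
vaddr=321: (2,2) in TLB -> HIT
vaddr=345: (2,2) in TLB -> HIT
vaddr=347: (2,2) in TLB -> HIT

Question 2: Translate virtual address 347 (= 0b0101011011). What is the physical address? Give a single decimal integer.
vaddr = 347 = 0b0101011011
Split: l1_idx=2, l2_idx=2, offset=27
L1[2] = 0
L2[0][2] = 74
paddr = 74 * 32 + 27 = 2395

Answer: 2395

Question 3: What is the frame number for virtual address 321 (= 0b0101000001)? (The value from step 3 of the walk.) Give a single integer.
Answer: 74

Derivation:
vaddr = 321: l1_idx=2, l2_idx=2
L1[2] = 0; L2[0][2] = 74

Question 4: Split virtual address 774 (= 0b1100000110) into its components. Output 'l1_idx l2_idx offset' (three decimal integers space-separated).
Answer: 6 0 6

Derivation:
vaddr = 774 = 0b1100000110
  top 3 bits -> l1_idx = 6
  next 2 bits -> l2_idx = 0
  bottom 5 bits -> offset = 6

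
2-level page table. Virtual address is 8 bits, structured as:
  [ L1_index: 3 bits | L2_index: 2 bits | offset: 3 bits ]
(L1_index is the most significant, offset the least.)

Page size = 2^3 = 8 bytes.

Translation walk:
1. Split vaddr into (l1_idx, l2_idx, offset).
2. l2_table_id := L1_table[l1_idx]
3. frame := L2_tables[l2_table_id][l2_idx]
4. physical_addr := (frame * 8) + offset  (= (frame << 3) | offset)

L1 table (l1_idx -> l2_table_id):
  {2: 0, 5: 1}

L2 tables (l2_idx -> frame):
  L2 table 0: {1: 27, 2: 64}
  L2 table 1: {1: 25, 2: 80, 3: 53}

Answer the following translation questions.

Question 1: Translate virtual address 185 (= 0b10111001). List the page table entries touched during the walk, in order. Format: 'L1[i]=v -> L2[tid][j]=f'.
Answer: L1[5]=1 -> L2[1][3]=53

Derivation:
vaddr = 185 = 0b10111001
Split: l1_idx=5, l2_idx=3, offset=1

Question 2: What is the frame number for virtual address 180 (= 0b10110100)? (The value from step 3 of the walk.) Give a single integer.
Answer: 80

Derivation:
vaddr = 180: l1_idx=5, l2_idx=2
L1[5] = 1; L2[1][2] = 80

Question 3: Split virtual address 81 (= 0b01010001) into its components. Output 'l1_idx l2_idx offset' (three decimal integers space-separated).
vaddr = 81 = 0b01010001
  top 3 bits -> l1_idx = 2
  next 2 bits -> l2_idx = 2
  bottom 3 bits -> offset = 1

Answer: 2 2 1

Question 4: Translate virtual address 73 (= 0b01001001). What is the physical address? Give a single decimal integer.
vaddr = 73 = 0b01001001
Split: l1_idx=2, l2_idx=1, offset=1
L1[2] = 0
L2[0][1] = 27
paddr = 27 * 8 + 1 = 217

Answer: 217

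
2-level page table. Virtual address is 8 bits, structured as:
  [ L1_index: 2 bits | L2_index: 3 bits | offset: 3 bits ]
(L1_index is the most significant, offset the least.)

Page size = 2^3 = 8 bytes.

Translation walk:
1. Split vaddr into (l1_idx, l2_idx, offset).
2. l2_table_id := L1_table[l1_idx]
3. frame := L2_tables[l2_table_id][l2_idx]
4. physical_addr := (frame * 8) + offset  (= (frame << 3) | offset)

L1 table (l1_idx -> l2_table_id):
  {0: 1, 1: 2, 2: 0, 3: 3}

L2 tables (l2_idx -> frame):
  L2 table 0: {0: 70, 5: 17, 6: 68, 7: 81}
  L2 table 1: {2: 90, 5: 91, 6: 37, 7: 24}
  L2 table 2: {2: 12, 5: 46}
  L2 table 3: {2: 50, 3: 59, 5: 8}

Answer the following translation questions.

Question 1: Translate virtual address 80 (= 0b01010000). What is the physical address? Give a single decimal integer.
vaddr = 80 = 0b01010000
Split: l1_idx=1, l2_idx=2, offset=0
L1[1] = 2
L2[2][2] = 12
paddr = 12 * 8 + 0 = 96

Answer: 96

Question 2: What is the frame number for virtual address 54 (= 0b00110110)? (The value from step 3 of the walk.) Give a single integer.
vaddr = 54: l1_idx=0, l2_idx=6
L1[0] = 1; L2[1][6] = 37

Answer: 37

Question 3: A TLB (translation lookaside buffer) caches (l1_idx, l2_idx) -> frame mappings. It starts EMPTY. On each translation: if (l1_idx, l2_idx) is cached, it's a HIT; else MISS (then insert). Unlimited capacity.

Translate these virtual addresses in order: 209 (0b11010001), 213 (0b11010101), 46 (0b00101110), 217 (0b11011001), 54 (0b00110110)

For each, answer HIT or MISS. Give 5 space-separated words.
vaddr=209: (3,2) not in TLB -> MISS, insert
vaddr=213: (3,2) in TLB -> HIT
vaddr=46: (0,5) not in TLB -> MISS, insert
vaddr=217: (3,3) not in TLB -> MISS, insert
vaddr=54: (0,6) not in TLB -> MISS, insert

Answer: MISS HIT MISS MISS MISS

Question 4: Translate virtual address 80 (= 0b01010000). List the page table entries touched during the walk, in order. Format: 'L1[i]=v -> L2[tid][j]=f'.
vaddr = 80 = 0b01010000
Split: l1_idx=1, l2_idx=2, offset=0

Answer: L1[1]=2 -> L2[2][2]=12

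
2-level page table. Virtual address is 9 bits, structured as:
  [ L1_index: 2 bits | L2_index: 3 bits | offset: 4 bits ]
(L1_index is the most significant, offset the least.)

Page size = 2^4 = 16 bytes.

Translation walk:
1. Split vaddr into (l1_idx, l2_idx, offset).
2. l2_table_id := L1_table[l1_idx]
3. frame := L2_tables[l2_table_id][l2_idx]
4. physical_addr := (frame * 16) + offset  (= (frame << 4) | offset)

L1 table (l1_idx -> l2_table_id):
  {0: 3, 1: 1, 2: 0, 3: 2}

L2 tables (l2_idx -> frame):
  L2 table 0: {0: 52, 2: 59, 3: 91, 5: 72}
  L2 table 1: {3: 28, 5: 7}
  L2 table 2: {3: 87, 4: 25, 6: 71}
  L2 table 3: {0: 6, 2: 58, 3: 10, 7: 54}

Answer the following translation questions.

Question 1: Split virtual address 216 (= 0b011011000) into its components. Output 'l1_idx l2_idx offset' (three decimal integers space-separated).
vaddr = 216 = 0b011011000
  top 2 bits -> l1_idx = 1
  next 3 bits -> l2_idx = 5
  bottom 4 bits -> offset = 8

Answer: 1 5 8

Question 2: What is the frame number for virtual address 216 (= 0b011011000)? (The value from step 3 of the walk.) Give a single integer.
Answer: 7

Derivation:
vaddr = 216: l1_idx=1, l2_idx=5
L1[1] = 1; L2[1][5] = 7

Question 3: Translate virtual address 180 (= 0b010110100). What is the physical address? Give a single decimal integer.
Answer: 452

Derivation:
vaddr = 180 = 0b010110100
Split: l1_idx=1, l2_idx=3, offset=4
L1[1] = 1
L2[1][3] = 28
paddr = 28 * 16 + 4 = 452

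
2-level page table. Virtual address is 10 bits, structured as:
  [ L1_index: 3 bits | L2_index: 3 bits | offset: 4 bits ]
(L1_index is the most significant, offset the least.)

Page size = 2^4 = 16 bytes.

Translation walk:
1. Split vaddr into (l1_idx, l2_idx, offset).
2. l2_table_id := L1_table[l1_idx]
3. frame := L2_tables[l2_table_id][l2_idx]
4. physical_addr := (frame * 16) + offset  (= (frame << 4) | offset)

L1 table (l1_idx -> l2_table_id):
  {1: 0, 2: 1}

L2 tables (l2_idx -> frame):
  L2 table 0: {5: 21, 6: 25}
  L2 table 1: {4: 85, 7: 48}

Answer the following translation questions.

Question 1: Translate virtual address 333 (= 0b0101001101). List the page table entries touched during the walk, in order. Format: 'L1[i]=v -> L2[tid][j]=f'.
vaddr = 333 = 0b0101001101
Split: l1_idx=2, l2_idx=4, offset=13

Answer: L1[2]=1 -> L2[1][4]=85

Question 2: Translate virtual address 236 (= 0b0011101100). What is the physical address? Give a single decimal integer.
Answer: 412

Derivation:
vaddr = 236 = 0b0011101100
Split: l1_idx=1, l2_idx=6, offset=12
L1[1] = 0
L2[0][6] = 25
paddr = 25 * 16 + 12 = 412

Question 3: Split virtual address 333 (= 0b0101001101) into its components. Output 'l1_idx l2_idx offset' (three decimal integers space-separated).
Answer: 2 4 13

Derivation:
vaddr = 333 = 0b0101001101
  top 3 bits -> l1_idx = 2
  next 3 bits -> l2_idx = 4
  bottom 4 bits -> offset = 13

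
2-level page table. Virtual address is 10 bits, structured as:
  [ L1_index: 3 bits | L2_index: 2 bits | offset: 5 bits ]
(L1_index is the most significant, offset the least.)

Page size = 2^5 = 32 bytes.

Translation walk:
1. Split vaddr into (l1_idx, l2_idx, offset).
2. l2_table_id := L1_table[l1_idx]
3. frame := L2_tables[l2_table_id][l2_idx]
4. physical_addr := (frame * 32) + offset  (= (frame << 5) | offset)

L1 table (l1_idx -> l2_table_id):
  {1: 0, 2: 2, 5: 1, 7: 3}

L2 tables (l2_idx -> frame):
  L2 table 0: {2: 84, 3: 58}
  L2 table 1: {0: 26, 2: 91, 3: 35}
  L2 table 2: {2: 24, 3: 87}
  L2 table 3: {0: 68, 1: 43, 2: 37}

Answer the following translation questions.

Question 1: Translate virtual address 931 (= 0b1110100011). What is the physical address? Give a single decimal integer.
Answer: 1379

Derivation:
vaddr = 931 = 0b1110100011
Split: l1_idx=7, l2_idx=1, offset=3
L1[7] = 3
L2[3][1] = 43
paddr = 43 * 32 + 3 = 1379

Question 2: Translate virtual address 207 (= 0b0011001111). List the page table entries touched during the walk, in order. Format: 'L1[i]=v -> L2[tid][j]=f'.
vaddr = 207 = 0b0011001111
Split: l1_idx=1, l2_idx=2, offset=15

Answer: L1[1]=0 -> L2[0][2]=84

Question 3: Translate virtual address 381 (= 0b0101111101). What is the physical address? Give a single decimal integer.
Answer: 2813

Derivation:
vaddr = 381 = 0b0101111101
Split: l1_idx=2, l2_idx=3, offset=29
L1[2] = 2
L2[2][3] = 87
paddr = 87 * 32 + 29 = 2813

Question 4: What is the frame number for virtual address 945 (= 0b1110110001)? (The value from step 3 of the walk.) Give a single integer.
vaddr = 945: l1_idx=7, l2_idx=1
L1[7] = 3; L2[3][1] = 43

Answer: 43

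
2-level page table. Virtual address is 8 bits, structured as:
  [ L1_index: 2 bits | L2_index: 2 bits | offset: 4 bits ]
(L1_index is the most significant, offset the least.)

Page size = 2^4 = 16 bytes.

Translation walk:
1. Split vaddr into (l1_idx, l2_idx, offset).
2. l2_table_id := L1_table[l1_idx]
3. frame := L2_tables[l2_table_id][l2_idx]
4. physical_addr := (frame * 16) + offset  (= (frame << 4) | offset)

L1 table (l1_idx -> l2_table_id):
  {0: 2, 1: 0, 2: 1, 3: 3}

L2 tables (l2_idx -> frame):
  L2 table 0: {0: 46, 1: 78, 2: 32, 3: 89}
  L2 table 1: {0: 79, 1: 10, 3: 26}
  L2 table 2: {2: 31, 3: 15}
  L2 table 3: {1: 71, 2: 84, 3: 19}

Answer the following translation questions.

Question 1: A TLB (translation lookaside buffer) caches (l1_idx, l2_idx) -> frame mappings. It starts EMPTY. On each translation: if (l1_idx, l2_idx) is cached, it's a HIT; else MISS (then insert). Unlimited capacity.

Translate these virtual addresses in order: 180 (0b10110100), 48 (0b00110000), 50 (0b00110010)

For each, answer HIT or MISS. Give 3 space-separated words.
vaddr=180: (2,3) not in TLB -> MISS, insert
vaddr=48: (0,3) not in TLB -> MISS, insert
vaddr=50: (0,3) in TLB -> HIT

Answer: MISS MISS HIT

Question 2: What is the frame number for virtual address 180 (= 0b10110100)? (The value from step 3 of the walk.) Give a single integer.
vaddr = 180: l1_idx=2, l2_idx=3
L1[2] = 1; L2[1][3] = 26

Answer: 26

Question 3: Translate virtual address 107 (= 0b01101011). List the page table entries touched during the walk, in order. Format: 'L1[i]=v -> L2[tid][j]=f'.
vaddr = 107 = 0b01101011
Split: l1_idx=1, l2_idx=2, offset=11

Answer: L1[1]=0 -> L2[0][2]=32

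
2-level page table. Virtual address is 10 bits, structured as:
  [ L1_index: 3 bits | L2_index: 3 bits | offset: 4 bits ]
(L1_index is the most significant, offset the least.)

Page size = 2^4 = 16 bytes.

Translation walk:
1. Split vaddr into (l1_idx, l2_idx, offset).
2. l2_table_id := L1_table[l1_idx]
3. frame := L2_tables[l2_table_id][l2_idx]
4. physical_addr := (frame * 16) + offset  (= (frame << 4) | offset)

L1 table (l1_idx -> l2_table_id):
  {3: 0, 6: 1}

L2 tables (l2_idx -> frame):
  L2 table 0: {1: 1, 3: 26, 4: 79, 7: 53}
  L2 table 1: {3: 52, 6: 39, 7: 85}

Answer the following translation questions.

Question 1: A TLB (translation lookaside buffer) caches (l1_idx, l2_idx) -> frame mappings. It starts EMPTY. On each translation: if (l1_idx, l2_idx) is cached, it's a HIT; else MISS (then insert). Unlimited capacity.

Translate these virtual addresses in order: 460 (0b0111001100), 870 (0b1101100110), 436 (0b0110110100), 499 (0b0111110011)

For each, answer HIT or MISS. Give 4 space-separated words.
Answer: MISS MISS MISS MISS

Derivation:
vaddr=460: (3,4) not in TLB -> MISS, insert
vaddr=870: (6,6) not in TLB -> MISS, insert
vaddr=436: (3,3) not in TLB -> MISS, insert
vaddr=499: (3,7) not in TLB -> MISS, insert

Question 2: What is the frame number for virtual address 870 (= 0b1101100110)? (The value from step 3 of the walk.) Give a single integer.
Answer: 39

Derivation:
vaddr = 870: l1_idx=6, l2_idx=6
L1[6] = 1; L2[1][6] = 39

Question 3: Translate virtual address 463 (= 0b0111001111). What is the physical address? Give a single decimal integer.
Answer: 1279

Derivation:
vaddr = 463 = 0b0111001111
Split: l1_idx=3, l2_idx=4, offset=15
L1[3] = 0
L2[0][4] = 79
paddr = 79 * 16 + 15 = 1279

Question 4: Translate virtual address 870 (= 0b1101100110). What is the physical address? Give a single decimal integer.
vaddr = 870 = 0b1101100110
Split: l1_idx=6, l2_idx=6, offset=6
L1[6] = 1
L2[1][6] = 39
paddr = 39 * 16 + 6 = 630

Answer: 630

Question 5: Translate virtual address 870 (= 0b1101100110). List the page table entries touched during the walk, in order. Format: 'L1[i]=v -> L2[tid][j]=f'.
Answer: L1[6]=1 -> L2[1][6]=39

Derivation:
vaddr = 870 = 0b1101100110
Split: l1_idx=6, l2_idx=6, offset=6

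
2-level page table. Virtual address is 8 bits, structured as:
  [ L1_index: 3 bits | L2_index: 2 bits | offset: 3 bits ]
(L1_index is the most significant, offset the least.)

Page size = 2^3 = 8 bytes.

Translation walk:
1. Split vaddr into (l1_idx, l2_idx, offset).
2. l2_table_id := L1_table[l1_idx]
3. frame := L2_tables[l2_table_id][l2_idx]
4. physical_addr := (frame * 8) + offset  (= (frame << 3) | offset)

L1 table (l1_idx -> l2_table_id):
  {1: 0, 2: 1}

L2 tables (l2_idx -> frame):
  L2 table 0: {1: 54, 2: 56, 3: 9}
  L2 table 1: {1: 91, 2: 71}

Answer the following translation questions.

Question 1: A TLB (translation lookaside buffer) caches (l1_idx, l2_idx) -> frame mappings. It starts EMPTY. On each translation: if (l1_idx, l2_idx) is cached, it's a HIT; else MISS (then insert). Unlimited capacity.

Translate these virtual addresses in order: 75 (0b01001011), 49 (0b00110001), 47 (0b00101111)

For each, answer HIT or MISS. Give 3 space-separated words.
Answer: MISS MISS MISS

Derivation:
vaddr=75: (2,1) not in TLB -> MISS, insert
vaddr=49: (1,2) not in TLB -> MISS, insert
vaddr=47: (1,1) not in TLB -> MISS, insert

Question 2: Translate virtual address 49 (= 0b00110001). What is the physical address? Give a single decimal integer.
Answer: 449

Derivation:
vaddr = 49 = 0b00110001
Split: l1_idx=1, l2_idx=2, offset=1
L1[1] = 0
L2[0][2] = 56
paddr = 56 * 8 + 1 = 449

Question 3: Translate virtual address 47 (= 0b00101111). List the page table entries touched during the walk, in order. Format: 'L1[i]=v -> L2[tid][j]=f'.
Answer: L1[1]=0 -> L2[0][1]=54

Derivation:
vaddr = 47 = 0b00101111
Split: l1_idx=1, l2_idx=1, offset=7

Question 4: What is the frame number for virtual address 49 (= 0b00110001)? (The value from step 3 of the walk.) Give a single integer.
vaddr = 49: l1_idx=1, l2_idx=2
L1[1] = 0; L2[0][2] = 56

Answer: 56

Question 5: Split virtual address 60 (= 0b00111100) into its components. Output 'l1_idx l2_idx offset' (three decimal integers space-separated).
vaddr = 60 = 0b00111100
  top 3 bits -> l1_idx = 1
  next 2 bits -> l2_idx = 3
  bottom 3 bits -> offset = 4

Answer: 1 3 4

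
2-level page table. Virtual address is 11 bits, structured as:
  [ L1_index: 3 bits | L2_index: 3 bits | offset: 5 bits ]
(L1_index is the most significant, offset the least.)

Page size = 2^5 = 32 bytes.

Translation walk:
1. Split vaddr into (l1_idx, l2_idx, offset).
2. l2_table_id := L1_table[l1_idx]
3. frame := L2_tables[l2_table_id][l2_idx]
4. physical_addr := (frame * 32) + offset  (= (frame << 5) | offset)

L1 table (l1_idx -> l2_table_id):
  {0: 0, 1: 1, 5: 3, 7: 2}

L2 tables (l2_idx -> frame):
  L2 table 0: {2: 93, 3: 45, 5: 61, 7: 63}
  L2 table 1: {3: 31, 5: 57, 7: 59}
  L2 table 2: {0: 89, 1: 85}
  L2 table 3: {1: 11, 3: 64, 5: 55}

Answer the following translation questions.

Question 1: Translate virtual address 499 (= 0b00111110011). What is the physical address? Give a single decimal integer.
vaddr = 499 = 0b00111110011
Split: l1_idx=1, l2_idx=7, offset=19
L1[1] = 1
L2[1][7] = 59
paddr = 59 * 32 + 19 = 1907

Answer: 1907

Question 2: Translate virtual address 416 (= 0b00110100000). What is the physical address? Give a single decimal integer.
Answer: 1824

Derivation:
vaddr = 416 = 0b00110100000
Split: l1_idx=1, l2_idx=5, offset=0
L1[1] = 1
L2[1][5] = 57
paddr = 57 * 32 + 0 = 1824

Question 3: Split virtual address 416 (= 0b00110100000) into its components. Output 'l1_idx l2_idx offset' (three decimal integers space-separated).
vaddr = 416 = 0b00110100000
  top 3 bits -> l1_idx = 1
  next 3 bits -> l2_idx = 5
  bottom 5 bits -> offset = 0

Answer: 1 5 0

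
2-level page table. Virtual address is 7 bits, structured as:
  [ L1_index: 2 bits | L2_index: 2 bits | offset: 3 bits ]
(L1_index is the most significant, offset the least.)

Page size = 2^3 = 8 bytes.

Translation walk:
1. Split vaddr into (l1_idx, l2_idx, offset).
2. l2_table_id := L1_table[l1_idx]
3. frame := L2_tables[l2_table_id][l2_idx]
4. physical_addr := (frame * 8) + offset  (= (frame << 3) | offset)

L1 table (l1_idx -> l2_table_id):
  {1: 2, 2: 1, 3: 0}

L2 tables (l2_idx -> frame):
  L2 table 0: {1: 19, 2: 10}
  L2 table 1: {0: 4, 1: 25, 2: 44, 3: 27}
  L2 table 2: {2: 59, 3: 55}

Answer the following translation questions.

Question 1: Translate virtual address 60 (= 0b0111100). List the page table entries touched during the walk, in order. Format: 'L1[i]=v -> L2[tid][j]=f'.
vaddr = 60 = 0b0111100
Split: l1_idx=1, l2_idx=3, offset=4

Answer: L1[1]=2 -> L2[2][3]=55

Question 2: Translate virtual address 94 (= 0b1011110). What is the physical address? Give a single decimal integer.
vaddr = 94 = 0b1011110
Split: l1_idx=2, l2_idx=3, offset=6
L1[2] = 1
L2[1][3] = 27
paddr = 27 * 8 + 6 = 222

Answer: 222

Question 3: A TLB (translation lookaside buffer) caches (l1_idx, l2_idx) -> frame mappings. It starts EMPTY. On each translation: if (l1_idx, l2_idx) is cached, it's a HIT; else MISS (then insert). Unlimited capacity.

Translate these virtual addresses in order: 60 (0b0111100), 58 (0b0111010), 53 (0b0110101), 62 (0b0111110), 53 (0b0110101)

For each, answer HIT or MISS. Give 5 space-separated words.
Answer: MISS HIT MISS HIT HIT

Derivation:
vaddr=60: (1,3) not in TLB -> MISS, insert
vaddr=58: (1,3) in TLB -> HIT
vaddr=53: (1,2) not in TLB -> MISS, insert
vaddr=62: (1,3) in TLB -> HIT
vaddr=53: (1,2) in TLB -> HIT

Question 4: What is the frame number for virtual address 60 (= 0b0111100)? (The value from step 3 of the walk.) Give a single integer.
Answer: 55

Derivation:
vaddr = 60: l1_idx=1, l2_idx=3
L1[1] = 2; L2[2][3] = 55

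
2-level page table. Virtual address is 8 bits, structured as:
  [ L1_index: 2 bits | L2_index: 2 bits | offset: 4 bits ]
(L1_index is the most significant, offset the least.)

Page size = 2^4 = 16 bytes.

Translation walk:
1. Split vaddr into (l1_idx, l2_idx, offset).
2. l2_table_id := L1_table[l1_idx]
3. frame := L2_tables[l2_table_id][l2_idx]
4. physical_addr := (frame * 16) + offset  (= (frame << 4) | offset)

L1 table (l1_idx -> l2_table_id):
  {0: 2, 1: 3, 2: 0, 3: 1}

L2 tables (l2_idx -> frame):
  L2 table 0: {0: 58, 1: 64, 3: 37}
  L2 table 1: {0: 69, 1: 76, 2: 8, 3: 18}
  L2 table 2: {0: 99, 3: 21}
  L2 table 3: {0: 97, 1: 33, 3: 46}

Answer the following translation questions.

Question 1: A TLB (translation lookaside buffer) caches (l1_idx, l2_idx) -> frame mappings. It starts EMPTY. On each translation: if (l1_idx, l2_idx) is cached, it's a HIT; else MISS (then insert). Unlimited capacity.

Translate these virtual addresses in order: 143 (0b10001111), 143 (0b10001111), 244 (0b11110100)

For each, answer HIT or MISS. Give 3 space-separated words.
Answer: MISS HIT MISS

Derivation:
vaddr=143: (2,0) not in TLB -> MISS, insert
vaddr=143: (2,0) in TLB -> HIT
vaddr=244: (3,3) not in TLB -> MISS, insert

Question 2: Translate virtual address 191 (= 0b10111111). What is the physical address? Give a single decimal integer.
Answer: 607

Derivation:
vaddr = 191 = 0b10111111
Split: l1_idx=2, l2_idx=3, offset=15
L1[2] = 0
L2[0][3] = 37
paddr = 37 * 16 + 15 = 607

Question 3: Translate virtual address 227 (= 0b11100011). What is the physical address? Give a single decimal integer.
Answer: 131

Derivation:
vaddr = 227 = 0b11100011
Split: l1_idx=3, l2_idx=2, offset=3
L1[3] = 1
L2[1][2] = 8
paddr = 8 * 16 + 3 = 131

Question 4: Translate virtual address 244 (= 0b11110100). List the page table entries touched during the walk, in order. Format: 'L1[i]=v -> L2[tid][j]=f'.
Answer: L1[3]=1 -> L2[1][3]=18

Derivation:
vaddr = 244 = 0b11110100
Split: l1_idx=3, l2_idx=3, offset=4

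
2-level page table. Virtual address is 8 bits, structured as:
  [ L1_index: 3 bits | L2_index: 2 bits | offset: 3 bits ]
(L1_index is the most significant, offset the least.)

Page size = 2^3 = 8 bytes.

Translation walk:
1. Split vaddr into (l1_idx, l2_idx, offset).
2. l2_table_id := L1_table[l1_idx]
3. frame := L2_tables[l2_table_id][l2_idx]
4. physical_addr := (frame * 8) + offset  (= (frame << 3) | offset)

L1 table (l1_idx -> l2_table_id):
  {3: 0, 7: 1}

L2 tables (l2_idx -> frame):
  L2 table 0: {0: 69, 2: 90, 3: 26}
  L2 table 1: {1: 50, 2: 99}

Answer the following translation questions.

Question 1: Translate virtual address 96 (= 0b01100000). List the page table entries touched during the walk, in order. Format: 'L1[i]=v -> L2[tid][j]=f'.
vaddr = 96 = 0b01100000
Split: l1_idx=3, l2_idx=0, offset=0

Answer: L1[3]=0 -> L2[0][0]=69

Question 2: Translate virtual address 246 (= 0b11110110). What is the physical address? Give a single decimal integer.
Answer: 798

Derivation:
vaddr = 246 = 0b11110110
Split: l1_idx=7, l2_idx=2, offset=6
L1[7] = 1
L2[1][2] = 99
paddr = 99 * 8 + 6 = 798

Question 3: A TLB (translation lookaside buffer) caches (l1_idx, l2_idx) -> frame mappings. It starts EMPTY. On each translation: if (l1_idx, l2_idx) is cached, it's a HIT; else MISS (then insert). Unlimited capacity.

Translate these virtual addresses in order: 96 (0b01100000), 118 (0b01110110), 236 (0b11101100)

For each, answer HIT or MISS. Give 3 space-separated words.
vaddr=96: (3,0) not in TLB -> MISS, insert
vaddr=118: (3,2) not in TLB -> MISS, insert
vaddr=236: (7,1) not in TLB -> MISS, insert

Answer: MISS MISS MISS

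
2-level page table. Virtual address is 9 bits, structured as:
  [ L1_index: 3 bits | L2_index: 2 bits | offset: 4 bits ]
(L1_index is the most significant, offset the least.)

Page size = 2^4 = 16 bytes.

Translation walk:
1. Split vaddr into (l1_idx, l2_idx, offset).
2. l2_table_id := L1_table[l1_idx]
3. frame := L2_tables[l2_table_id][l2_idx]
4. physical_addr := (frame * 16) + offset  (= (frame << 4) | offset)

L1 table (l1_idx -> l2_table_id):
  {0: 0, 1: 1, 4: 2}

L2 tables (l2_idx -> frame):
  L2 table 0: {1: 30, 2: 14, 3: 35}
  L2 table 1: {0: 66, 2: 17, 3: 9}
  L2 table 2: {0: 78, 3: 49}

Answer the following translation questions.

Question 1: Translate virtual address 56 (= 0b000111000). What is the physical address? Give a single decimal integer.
vaddr = 56 = 0b000111000
Split: l1_idx=0, l2_idx=3, offset=8
L1[0] = 0
L2[0][3] = 35
paddr = 35 * 16 + 8 = 568

Answer: 568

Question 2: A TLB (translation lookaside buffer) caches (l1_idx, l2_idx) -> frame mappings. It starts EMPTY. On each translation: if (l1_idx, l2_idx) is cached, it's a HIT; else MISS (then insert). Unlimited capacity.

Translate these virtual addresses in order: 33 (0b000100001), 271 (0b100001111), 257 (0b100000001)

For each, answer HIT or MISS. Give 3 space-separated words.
Answer: MISS MISS HIT

Derivation:
vaddr=33: (0,2) not in TLB -> MISS, insert
vaddr=271: (4,0) not in TLB -> MISS, insert
vaddr=257: (4,0) in TLB -> HIT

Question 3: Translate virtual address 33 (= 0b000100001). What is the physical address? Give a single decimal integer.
vaddr = 33 = 0b000100001
Split: l1_idx=0, l2_idx=2, offset=1
L1[0] = 0
L2[0][2] = 14
paddr = 14 * 16 + 1 = 225

Answer: 225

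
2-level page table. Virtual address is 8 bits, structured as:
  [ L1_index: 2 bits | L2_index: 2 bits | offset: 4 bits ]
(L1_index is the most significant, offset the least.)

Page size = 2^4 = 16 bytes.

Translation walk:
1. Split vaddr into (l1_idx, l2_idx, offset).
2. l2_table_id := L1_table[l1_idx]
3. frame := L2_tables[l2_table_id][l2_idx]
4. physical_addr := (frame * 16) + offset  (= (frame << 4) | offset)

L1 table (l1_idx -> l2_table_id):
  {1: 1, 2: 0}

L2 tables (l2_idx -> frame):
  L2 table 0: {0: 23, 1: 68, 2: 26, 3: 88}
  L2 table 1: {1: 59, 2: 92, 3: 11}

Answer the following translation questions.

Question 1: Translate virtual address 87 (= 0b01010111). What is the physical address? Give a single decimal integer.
vaddr = 87 = 0b01010111
Split: l1_idx=1, l2_idx=1, offset=7
L1[1] = 1
L2[1][1] = 59
paddr = 59 * 16 + 7 = 951

Answer: 951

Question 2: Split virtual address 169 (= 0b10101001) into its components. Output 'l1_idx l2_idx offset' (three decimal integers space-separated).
Answer: 2 2 9

Derivation:
vaddr = 169 = 0b10101001
  top 2 bits -> l1_idx = 2
  next 2 bits -> l2_idx = 2
  bottom 4 bits -> offset = 9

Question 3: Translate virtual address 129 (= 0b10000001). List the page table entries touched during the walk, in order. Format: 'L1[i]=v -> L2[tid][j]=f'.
Answer: L1[2]=0 -> L2[0][0]=23

Derivation:
vaddr = 129 = 0b10000001
Split: l1_idx=2, l2_idx=0, offset=1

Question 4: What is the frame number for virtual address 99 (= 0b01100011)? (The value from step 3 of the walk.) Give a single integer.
vaddr = 99: l1_idx=1, l2_idx=2
L1[1] = 1; L2[1][2] = 92

Answer: 92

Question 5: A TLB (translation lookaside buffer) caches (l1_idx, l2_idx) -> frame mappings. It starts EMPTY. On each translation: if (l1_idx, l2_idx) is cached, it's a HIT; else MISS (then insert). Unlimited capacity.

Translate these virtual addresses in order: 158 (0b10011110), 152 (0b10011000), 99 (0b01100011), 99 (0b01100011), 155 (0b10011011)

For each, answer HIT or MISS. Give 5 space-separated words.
vaddr=158: (2,1) not in TLB -> MISS, insert
vaddr=152: (2,1) in TLB -> HIT
vaddr=99: (1,2) not in TLB -> MISS, insert
vaddr=99: (1,2) in TLB -> HIT
vaddr=155: (2,1) in TLB -> HIT

Answer: MISS HIT MISS HIT HIT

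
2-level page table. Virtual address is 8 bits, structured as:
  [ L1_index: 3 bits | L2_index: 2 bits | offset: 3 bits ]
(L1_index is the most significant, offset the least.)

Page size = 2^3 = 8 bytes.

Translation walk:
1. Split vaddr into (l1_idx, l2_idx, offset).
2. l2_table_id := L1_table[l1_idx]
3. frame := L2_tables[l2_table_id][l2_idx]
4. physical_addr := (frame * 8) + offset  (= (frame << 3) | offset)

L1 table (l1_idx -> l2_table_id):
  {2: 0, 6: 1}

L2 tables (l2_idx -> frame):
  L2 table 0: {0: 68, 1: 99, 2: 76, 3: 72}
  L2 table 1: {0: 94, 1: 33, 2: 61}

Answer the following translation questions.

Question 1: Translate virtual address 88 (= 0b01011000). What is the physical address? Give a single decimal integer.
Answer: 576

Derivation:
vaddr = 88 = 0b01011000
Split: l1_idx=2, l2_idx=3, offset=0
L1[2] = 0
L2[0][3] = 72
paddr = 72 * 8 + 0 = 576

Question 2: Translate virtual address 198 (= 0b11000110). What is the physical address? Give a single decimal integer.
vaddr = 198 = 0b11000110
Split: l1_idx=6, l2_idx=0, offset=6
L1[6] = 1
L2[1][0] = 94
paddr = 94 * 8 + 6 = 758

Answer: 758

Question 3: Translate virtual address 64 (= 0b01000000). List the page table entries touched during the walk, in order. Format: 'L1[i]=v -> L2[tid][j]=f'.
vaddr = 64 = 0b01000000
Split: l1_idx=2, l2_idx=0, offset=0

Answer: L1[2]=0 -> L2[0][0]=68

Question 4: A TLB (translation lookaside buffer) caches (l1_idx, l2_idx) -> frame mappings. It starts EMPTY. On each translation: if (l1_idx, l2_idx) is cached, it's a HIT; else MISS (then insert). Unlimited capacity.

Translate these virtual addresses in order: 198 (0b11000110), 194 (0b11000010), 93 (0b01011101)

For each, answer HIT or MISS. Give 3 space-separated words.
Answer: MISS HIT MISS

Derivation:
vaddr=198: (6,0) not in TLB -> MISS, insert
vaddr=194: (6,0) in TLB -> HIT
vaddr=93: (2,3) not in TLB -> MISS, insert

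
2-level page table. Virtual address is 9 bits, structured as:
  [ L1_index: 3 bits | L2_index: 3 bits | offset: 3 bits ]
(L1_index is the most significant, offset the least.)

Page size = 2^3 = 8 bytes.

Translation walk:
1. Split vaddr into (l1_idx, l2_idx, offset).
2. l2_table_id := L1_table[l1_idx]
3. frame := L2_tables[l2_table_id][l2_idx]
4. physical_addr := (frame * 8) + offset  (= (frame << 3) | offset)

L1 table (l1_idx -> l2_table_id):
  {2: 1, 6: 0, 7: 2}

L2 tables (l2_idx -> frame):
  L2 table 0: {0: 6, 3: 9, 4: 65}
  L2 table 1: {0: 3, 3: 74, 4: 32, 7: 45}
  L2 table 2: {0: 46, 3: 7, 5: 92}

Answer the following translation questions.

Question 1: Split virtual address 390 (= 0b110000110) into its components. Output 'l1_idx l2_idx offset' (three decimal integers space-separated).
Answer: 6 0 6

Derivation:
vaddr = 390 = 0b110000110
  top 3 bits -> l1_idx = 6
  next 3 bits -> l2_idx = 0
  bottom 3 bits -> offset = 6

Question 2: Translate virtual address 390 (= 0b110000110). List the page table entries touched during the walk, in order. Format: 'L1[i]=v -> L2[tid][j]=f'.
Answer: L1[6]=0 -> L2[0][0]=6

Derivation:
vaddr = 390 = 0b110000110
Split: l1_idx=6, l2_idx=0, offset=6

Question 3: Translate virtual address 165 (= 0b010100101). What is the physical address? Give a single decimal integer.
vaddr = 165 = 0b010100101
Split: l1_idx=2, l2_idx=4, offset=5
L1[2] = 1
L2[1][4] = 32
paddr = 32 * 8 + 5 = 261

Answer: 261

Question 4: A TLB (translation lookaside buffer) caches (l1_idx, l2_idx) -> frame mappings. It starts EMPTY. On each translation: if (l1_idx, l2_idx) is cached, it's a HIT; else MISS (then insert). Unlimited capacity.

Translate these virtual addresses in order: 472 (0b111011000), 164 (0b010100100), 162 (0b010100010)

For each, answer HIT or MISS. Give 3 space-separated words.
Answer: MISS MISS HIT

Derivation:
vaddr=472: (7,3) not in TLB -> MISS, insert
vaddr=164: (2,4) not in TLB -> MISS, insert
vaddr=162: (2,4) in TLB -> HIT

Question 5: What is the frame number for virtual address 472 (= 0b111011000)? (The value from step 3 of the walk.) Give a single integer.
Answer: 7

Derivation:
vaddr = 472: l1_idx=7, l2_idx=3
L1[7] = 2; L2[2][3] = 7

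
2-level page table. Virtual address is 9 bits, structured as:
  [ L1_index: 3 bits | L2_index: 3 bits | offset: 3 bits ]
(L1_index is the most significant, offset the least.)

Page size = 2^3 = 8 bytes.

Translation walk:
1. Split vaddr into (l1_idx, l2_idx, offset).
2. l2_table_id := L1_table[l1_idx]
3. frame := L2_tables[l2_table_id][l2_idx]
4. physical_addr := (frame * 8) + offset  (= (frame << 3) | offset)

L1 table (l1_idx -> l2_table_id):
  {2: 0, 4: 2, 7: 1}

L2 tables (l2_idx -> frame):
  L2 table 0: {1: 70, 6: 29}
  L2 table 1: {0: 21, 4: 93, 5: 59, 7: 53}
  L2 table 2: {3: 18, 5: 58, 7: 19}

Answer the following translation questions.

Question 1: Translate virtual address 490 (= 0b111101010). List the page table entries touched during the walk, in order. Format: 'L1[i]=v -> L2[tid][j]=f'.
vaddr = 490 = 0b111101010
Split: l1_idx=7, l2_idx=5, offset=2

Answer: L1[7]=1 -> L2[1][5]=59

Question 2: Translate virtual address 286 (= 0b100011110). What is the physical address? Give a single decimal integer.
Answer: 150

Derivation:
vaddr = 286 = 0b100011110
Split: l1_idx=4, l2_idx=3, offset=6
L1[4] = 2
L2[2][3] = 18
paddr = 18 * 8 + 6 = 150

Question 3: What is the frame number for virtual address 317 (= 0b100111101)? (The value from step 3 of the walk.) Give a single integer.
vaddr = 317: l1_idx=4, l2_idx=7
L1[4] = 2; L2[2][7] = 19

Answer: 19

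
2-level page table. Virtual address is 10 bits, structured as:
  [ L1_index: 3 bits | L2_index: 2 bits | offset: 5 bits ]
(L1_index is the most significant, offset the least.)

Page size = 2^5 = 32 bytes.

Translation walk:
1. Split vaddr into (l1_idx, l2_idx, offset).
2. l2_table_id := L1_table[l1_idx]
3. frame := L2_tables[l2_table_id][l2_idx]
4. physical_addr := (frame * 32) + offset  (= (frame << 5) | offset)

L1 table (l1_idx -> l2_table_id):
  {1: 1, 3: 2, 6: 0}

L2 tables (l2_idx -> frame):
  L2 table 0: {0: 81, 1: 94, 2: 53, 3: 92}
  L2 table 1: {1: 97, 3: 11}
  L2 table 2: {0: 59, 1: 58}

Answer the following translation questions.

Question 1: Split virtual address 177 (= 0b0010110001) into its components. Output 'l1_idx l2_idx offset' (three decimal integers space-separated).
vaddr = 177 = 0b0010110001
  top 3 bits -> l1_idx = 1
  next 2 bits -> l2_idx = 1
  bottom 5 bits -> offset = 17

Answer: 1 1 17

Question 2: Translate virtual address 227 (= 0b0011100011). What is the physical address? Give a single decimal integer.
Answer: 355

Derivation:
vaddr = 227 = 0b0011100011
Split: l1_idx=1, l2_idx=3, offset=3
L1[1] = 1
L2[1][3] = 11
paddr = 11 * 32 + 3 = 355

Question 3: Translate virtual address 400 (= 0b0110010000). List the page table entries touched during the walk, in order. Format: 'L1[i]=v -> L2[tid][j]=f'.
Answer: L1[3]=2 -> L2[2][0]=59

Derivation:
vaddr = 400 = 0b0110010000
Split: l1_idx=3, l2_idx=0, offset=16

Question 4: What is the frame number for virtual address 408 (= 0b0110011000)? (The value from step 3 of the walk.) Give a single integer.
vaddr = 408: l1_idx=3, l2_idx=0
L1[3] = 2; L2[2][0] = 59

Answer: 59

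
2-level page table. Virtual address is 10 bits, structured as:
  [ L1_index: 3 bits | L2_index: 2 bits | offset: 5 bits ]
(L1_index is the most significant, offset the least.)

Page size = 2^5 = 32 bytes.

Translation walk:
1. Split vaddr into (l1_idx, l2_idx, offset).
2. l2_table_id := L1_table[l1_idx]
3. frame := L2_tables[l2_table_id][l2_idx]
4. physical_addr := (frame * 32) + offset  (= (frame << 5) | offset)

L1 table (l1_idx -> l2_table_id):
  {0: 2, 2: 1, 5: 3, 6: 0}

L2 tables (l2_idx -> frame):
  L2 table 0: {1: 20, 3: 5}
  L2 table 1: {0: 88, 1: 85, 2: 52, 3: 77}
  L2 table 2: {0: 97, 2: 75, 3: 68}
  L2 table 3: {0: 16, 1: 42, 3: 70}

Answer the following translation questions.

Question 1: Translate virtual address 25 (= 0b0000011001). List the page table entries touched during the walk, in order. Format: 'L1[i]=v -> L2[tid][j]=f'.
vaddr = 25 = 0b0000011001
Split: l1_idx=0, l2_idx=0, offset=25

Answer: L1[0]=2 -> L2[2][0]=97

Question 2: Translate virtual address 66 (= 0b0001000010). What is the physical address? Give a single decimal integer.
vaddr = 66 = 0b0001000010
Split: l1_idx=0, l2_idx=2, offset=2
L1[0] = 2
L2[2][2] = 75
paddr = 75 * 32 + 2 = 2402

Answer: 2402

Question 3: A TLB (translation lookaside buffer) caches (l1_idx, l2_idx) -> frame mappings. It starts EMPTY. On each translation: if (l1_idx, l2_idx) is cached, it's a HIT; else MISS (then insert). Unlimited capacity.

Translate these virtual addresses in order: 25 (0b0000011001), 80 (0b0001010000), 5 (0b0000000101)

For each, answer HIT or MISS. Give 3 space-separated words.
vaddr=25: (0,0) not in TLB -> MISS, insert
vaddr=80: (0,2) not in TLB -> MISS, insert
vaddr=5: (0,0) in TLB -> HIT

Answer: MISS MISS HIT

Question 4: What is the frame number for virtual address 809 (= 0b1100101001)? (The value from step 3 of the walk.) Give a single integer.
vaddr = 809: l1_idx=6, l2_idx=1
L1[6] = 0; L2[0][1] = 20

Answer: 20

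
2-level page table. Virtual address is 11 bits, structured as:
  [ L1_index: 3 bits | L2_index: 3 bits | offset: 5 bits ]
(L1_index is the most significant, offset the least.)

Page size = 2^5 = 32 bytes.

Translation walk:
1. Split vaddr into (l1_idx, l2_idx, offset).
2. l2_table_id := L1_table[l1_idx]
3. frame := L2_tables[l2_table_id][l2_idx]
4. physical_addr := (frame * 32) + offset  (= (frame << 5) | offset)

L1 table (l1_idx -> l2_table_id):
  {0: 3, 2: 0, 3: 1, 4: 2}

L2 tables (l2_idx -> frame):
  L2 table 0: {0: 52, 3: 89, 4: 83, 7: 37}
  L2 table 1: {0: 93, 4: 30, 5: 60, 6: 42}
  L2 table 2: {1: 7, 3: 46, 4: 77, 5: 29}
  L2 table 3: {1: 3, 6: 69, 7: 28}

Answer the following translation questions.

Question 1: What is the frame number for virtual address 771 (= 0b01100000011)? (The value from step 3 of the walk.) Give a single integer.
Answer: 93

Derivation:
vaddr = 771: l1_idx=3, l2_idx=0
L1[3] = 1; L2[1][0] = 93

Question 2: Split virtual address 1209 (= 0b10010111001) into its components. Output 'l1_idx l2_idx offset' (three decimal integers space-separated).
vaddr = 1209 = 0b10010111001
  top 3 bits -> l1_idx = 4
  next 3 bits -> l2_idx = 5
  bottom 5 bits -> offset = 25

Answer: 4 5 25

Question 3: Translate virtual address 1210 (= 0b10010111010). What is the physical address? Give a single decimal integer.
Answer: 954

Derivation:
vaddr = 1210 = 0b10010111010
Split: l1_idx=4, l2_idx=5, offset=26
L1[4] = 2
L2[2][5] = 29
paddr = 29 * 32 + 26 = 954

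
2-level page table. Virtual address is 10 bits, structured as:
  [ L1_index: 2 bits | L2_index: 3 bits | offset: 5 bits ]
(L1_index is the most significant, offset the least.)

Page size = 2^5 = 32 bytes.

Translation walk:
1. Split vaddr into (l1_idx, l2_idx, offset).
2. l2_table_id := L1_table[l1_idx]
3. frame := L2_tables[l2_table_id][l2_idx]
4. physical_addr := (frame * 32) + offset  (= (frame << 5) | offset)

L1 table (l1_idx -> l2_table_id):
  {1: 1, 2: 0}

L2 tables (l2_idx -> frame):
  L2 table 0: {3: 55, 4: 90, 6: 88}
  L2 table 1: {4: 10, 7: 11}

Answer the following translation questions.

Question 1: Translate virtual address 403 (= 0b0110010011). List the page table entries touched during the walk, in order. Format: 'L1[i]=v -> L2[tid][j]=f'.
Answer: L1[1]=1 -> L2[1][4]=10

Derivation:
vaddr = 403 = 0b0110010011
Split: l1_idx=1, l2_idx=4, offset=19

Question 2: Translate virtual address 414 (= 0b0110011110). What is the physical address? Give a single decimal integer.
Answer: 350

Derivation:
vaddr = 414 = 0b0110011110
Split: l1_idx=1, l2_idx=4, offset=30
L1[1] = 1
L2[1][4] = 10
paddr = 10 * 32 + 30 = 350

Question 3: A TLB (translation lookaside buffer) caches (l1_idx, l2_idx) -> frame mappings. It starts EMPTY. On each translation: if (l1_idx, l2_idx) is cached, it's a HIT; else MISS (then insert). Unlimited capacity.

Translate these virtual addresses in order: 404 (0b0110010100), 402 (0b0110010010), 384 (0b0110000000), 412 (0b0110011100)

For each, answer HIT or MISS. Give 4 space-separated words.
vaddr=404: (1,4) not in TLB -> MISS, insert
vaddr=402: (1,4) in TLB -> HIT
vaddr=384: (1,4) in TLB -> HIT
vaddr=412: (1,4) in TLB -> HIT

Answer: MISS HIT HIT HIT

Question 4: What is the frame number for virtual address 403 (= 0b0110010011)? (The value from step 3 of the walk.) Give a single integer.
Answer: 10

Derivation:
vaddr = 403: l1_idx=1, l2_idx=4
L1[1] = 1; L2[1][4] = 10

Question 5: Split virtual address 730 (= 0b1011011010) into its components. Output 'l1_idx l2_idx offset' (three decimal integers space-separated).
vaddr = 730 = 0b1011011010
  top 2 bits -> l1_idx = 2
  next 3 bits -> l2_idx = 6
  bottom 5 bits -> offset = 26

Answer: 2 6 26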